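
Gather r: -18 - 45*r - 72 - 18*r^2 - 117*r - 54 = -18*r^2 - 162*r - 144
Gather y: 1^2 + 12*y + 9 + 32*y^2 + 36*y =32*y^2 + 48*y + 10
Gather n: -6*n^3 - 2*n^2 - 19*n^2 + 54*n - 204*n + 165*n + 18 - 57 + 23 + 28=-6*n^3 - 21*n^2 + 15*n + 12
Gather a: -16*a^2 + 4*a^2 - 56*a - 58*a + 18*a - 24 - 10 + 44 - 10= -12*a^2 - 96*a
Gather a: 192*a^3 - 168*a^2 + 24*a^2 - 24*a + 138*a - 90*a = 192*a^3 - 144*a^2 + 24*a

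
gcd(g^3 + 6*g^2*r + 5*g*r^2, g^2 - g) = g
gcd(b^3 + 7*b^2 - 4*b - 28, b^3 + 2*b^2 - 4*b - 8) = b^2 - 4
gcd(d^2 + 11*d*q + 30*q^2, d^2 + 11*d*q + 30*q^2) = d^2 + 11*d*q + 30*q^2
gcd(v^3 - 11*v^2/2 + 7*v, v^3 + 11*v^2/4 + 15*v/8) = v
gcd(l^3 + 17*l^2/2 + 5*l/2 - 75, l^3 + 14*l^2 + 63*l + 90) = l^2 + 11*l + 30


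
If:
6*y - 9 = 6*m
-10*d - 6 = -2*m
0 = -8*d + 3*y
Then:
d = -27/14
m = -93/14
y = -36/7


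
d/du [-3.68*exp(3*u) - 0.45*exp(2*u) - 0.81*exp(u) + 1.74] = (-11.04*exp(2*u) - 0.9*exp(u) - 0.81)*exp(u)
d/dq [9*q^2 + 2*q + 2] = 18*q + 2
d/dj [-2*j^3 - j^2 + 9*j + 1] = -6*j^2 - 2*j + 9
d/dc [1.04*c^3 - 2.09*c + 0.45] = 3.12*c^2 - 2.09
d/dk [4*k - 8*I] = 4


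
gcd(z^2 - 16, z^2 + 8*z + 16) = z + 4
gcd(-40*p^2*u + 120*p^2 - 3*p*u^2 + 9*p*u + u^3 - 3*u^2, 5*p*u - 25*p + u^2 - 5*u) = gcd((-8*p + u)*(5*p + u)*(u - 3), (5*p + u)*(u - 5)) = 5*p + u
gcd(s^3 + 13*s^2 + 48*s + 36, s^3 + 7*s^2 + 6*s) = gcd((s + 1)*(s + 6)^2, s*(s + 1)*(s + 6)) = s^2 + 7*s + 6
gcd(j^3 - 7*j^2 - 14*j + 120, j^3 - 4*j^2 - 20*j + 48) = j^2 - 2*j - 24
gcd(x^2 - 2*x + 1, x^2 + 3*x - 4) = x - 1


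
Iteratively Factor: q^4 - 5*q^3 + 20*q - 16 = (q - 4)*(q^3 - q^2 - 4*q + 4) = (q - 4)*(q + 2)*(q^2 - 3*q + 2) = (q - 4)*(q - 1)*(q + 2)*(q - 2)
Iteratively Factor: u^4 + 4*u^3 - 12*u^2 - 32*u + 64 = (u - 2)*(u^3 + 6*u^2 - 32) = (u - 2)*(u + 4)*(u^2 + 2*u - 8) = (u - 2)^2*(u + 4)*(u + 4)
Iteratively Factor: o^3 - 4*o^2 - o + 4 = (o - 4)*(o^2 - 1) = (o - 4)*(o - 1)*(o + 1)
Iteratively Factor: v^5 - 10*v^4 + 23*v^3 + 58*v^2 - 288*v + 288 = (v - 3)*(v^4 - 7*v^3 + 2*v^2 + 64*v - 96) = (v - 3)*(v - 2)*(v^3 - 5*v^2 - 8*v + 48) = (v - 4)*(v - 3)*(v - 2)*(v^2 - v - 12) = (v - 4)*(v - 3)*(v - 2)*(v + 3)*(v - 4)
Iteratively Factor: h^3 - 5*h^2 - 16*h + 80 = (h - 5)*(h^2 - 16) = (h - 5)*(h - 4)*(h + 4)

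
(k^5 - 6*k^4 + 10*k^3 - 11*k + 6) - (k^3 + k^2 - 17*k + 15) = k^5 - 6*k^4 + 9*k^3 - k^2 + 6*k - 9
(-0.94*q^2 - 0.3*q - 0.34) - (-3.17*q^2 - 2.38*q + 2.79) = 2.23*q^2 + 2.08*q - 3.13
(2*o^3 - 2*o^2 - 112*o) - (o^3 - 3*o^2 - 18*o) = o^3 + o^2 - 94*o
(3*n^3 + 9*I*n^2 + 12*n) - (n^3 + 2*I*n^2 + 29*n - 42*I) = 2*n^3 + 7*I*n^2 - 17*n + 42*I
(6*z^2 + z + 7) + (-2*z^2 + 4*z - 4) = 4*z^2 + 5*z + 3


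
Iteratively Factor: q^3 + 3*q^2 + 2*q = (q)*(q^2 + 3*q + 2) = q*(q + 2)*(q + 1)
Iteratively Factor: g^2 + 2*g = (g + 2)*(g)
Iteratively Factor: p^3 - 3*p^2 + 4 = (p - 2)*(p^2 - p - 2) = (p - 2)^2*(p + 1)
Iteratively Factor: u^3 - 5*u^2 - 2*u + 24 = (u + 2)*(u^2 - 7*u + 12) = (u - 4)*(u + 2)*(u - 3)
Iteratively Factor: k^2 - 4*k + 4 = (k - 2)*(k - 2)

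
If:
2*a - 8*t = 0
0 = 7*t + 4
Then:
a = -16/7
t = -4/7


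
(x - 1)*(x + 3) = x^2 + 2*x - 3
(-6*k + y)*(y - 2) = -6*k*y + 12*k + y^2 - 2*y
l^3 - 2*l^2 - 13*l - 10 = (l - 5)*(l + 1)*(l + 2)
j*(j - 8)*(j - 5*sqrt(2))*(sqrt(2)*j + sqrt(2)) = sqrt(2)*j^4 - 10*j^3 - 7*sqrt(2)*j^3 - 8*sqrt(2)*j^2 + 70*j^2 + 80*j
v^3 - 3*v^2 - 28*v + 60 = (v - 6)*(v - 2)*(v + 5)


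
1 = 1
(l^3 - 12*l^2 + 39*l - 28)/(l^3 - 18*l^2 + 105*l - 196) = (l - 1)/(l - 7)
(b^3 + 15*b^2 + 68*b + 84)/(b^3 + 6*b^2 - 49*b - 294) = (b + 2)/(b - 7)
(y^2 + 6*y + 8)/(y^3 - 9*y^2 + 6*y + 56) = (y + 4)/(y^2 - 11*y + 28)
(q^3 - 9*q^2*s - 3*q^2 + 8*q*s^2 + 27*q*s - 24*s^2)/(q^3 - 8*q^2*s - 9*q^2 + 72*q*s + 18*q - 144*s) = (q - s)/(q - 6)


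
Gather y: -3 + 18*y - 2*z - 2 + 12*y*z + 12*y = y*(12*z + 30) - 2*z - 5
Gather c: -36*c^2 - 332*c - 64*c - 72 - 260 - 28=-36*c^2 - 396*c - 360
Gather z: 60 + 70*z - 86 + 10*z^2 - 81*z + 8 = 10*z^2 - 11*z - 18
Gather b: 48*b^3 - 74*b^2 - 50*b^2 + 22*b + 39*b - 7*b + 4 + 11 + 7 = 48*b^3 - 124*b^2 + 54*b + 22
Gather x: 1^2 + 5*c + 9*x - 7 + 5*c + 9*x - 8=10*c + 18*x - 14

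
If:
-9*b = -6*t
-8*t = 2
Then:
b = -1/6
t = -1/4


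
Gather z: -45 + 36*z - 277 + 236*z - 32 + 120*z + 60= 392*z - 294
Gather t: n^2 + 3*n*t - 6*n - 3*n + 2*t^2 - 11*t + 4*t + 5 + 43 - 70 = n^2 - 9*n + 2*t^2 + t*(3*n - 7) - 22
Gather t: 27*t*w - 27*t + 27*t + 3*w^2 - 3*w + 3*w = 27*t*w + 3*w^2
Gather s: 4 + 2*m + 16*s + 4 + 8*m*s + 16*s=2*m + s*(8*m + 32) + 8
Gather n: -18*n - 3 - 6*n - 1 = -24*n - 4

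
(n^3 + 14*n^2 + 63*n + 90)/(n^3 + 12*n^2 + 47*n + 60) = (n + 6)/(n + 4)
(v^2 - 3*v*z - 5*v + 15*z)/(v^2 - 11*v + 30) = (v - 3*z)/(v - 6)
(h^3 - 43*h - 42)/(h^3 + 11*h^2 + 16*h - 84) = (h^2 - 6*h - 7)/(h^2 + 5*h - 14)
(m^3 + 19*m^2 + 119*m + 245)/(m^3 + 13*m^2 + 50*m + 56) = (m^2 + 12*m + 35)/(m^2 + 6*m + 8)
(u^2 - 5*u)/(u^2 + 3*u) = (u - 5)/(u + 3)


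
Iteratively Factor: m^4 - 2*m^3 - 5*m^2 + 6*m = (m - 1)*(m^3 - m^2 - 6*m) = (m - 1)*(m + 2)*(m^2 - 3*m) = (m - 3)*(m - 1)*(m + 2)*(m)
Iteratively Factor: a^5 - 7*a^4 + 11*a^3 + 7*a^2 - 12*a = (a)*(a^4 - 7*a^3 + 11*a^2 + 7*a - 12) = a*(a - 3)*(a^3 - 4*a^2 - a + 4) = a*(a - 3)*(a + 1)*(a^2 - 5*a + 4) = a*(a - 3)*(a - 1)*(a + 1)*(a - 4)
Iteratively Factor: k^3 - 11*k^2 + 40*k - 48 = (k - 4)*(k^2 - 7*k + 12) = (k - 4)*(k - 3)*(k - 4)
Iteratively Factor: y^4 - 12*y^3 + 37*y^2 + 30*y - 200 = (y - 5)*(y^3 - 7*y^2 + 2*y + 40) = (y - 5)^2*(y^2 - 2*y - 8) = (y - 5)^2*(y + 2)*(y - 4)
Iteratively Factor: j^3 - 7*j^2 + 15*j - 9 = (j - 3)*(j^2 - 4*j + 3) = (j - 3)^2*(j - 1)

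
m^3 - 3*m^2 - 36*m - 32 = (m - 8)*(m + 1)*(m + 4)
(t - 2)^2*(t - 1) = t^3 - 5*t^2 + 8*t - 4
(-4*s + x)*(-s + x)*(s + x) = 4*s^3 - s^2*x - 4*s*x^2 + x^3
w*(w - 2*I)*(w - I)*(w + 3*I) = w^4 + 7*w^2 - 6*I*w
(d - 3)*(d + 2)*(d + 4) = d^3 + 3*d^2 - 10*d - 24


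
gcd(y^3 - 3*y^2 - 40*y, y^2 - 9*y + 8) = y - 8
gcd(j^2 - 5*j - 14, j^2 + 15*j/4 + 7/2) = j + 2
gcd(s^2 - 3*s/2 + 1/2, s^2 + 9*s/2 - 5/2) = s - 1/2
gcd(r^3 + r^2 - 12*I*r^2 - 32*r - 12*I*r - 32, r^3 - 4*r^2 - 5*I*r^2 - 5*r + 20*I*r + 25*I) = r + 1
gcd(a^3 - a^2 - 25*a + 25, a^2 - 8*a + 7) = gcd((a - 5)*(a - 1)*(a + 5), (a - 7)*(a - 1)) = a - 1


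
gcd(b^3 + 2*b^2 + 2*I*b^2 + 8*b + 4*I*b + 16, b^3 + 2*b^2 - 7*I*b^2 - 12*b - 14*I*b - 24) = b + 2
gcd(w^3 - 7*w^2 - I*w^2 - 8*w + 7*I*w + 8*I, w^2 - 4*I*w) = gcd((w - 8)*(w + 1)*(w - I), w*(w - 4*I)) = 1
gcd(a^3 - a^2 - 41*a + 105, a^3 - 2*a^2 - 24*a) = 1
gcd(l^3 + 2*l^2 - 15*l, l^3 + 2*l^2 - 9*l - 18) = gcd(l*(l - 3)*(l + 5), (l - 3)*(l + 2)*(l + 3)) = l - 3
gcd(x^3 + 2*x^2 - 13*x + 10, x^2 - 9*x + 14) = x - 2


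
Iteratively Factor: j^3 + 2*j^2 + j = (j)*(j^2 + 2*j + 1) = j*(j + 1)*(j + 1)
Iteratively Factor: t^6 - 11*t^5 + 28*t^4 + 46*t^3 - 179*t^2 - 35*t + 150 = (t - 5)*(t^5 - 6*t^4 - 2*t^3 + 36*t^2 + t - 30) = (t - 5)*(t - 1)*(t^4 - 5*t^3 - 7*t^2 + 29*t + 30) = (t - 5)*(t - 3)*(t - 1)*(t^3 - 2*t^2 - 13*t - 10) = (t - 5)*(t - 3)*(t - 1)*(t + 2)*(t^2 - 4*t - 5) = (t - 5)^2*(t - 3)*(t - 1)*(t + 2)*(t + 1)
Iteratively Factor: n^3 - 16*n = (n)*(n^2 - 16) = n*(n - 4)*(n + 4)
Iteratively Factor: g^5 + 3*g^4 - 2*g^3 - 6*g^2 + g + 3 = (g + 1)*(g^4 + 2*g^3 - 4*g^2 - 2*g + 3) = (g - 1)*(g + 1)*(g^3 + 3*g^2 - g - 3) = (g - 1)^2*(g + 1)*(g^2 + 4*g + 3) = (g - 1)^2*(g + 1)*(g + 3)*(g + 1)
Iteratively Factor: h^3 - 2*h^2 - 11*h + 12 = (h + 3)*(h^2 - 5*h + 4) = (h - 4)*(h + 3)*(h - 1)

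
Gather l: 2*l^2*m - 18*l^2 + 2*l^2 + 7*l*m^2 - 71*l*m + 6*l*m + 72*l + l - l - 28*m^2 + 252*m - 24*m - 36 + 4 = l^2*(2*m - 16) + l*(7*m^2 - 65*m + 72) - 28*m^2 + 228*m - 32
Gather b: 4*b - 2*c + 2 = 4*b - 2*c + 2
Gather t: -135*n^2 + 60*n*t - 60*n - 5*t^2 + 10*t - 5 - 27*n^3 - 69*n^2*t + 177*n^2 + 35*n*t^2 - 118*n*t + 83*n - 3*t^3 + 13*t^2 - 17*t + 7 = -27*n^3 + 42*n^2 + 23*n - 3*t^3 + t^2*(35*n + 8) + t*(-69*n^2 - 58*n - 7) + 2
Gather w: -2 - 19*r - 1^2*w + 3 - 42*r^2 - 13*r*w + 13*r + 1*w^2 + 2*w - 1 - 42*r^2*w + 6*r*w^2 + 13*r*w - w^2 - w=-42*r^2*w - 42*r^2 + 6*r*w^2 - 6*r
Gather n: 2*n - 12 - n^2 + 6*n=-n^2 + 8*n - 12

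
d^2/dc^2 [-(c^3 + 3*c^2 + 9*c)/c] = -2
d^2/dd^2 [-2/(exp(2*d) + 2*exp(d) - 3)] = 4*(-4*(exp(d) + 1)^2*exp(d) + (2*exp(d) + 1)*(exp(2*d) + 2*exp(d) - 3))*exp(d)/(exp(2*d) + 2*exp(d) - 3)^3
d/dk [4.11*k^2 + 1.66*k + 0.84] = 8.22*k + 1.66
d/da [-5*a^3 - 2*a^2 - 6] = a*(-15*a - 4)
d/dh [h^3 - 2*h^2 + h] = 3*h^2 - 4*h + 1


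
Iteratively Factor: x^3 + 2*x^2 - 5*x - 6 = (x + 3)*(x^2 - x - 2) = (x + 1)*(x + 3)*(x - 2)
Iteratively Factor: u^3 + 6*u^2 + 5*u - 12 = (u + 4)*(u^2 + 2*u - 3) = (u - 1)*(u + 4)*(u + 3)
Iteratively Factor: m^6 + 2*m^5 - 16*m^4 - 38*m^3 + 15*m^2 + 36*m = (m - 4)*(m^5 + 6*m^4 + 8*m^3 - 6*m^2 - 9*m) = (m - 4)*(m + 1)*(m^4 + 5*m^3 + 3*m^2 - 9*m) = (m - 4)*(m - 1)*(m + 1)*(m^3 + 6*m^2 + 9*m) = m*(m - 4)*(m - 1)*(m + 1)*(m^2 + 6*m + 9) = m*(m - 4)*(m - 1)*(m + 1)*(m + 3)*(m + 3)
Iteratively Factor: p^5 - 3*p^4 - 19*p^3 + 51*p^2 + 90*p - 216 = (p - 4)*(p^4 + p^3 - 15*p^2 - 9*p + 54) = (p - 4)*(p - 3)*(p^3 + 4*p^2 - 3*p - 18) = (p - 4)*(p - 3)*(p + 3)*(p^2 + p - 6) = (p - 4)*(p - 3)*(p - 2)*(p + 3)*(p + 3)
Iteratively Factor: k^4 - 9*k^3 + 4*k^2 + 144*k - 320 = (k - 4)*(k^3 - 5*k^2 - 16*k + 80) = (k - 4)^2*(k^2 - k - 20) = (k - 5)*(k - 4)^2*(k + 4)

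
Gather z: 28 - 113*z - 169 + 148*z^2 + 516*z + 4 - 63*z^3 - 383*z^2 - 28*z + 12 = -63*z^3 - 235*z^2 + 375*z - 125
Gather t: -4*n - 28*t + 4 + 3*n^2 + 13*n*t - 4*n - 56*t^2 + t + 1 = 3*n^2 - 8*n - 56*t^2 + t*(13*n - 27) + 5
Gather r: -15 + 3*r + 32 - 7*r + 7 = 24 - 4*r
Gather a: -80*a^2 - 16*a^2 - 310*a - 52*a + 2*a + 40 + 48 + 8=-96*a^2 - 360*a + 96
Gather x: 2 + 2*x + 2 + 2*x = 4*x + 4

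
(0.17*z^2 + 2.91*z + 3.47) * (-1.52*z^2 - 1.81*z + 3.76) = -0.2584*z^4 - 4.7309*z^3 - 9.9023*z^2 + 4.6609*z + 13.0472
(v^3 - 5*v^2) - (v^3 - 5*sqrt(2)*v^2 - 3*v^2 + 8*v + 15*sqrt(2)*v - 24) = -2*v^2 + 5*sqrt(2)*v^2 - 15*sqrt(2)*v - 8*v + 24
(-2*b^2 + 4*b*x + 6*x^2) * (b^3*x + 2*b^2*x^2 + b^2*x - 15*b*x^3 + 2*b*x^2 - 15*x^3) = -2*b^5*x - 2*b^4*x + 44*b^3*x^3 - 48*b^2*x^4 + 44*b^2*x^3 - 90*b*x^5 - 48*b*x^4 - 90*x^5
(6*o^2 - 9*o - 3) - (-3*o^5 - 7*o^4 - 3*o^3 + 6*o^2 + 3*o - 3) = 3*o^5 + 7*o^4 + 3*o^3 - 12*o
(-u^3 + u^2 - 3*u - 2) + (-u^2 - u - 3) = -u^3 - 4*u - 5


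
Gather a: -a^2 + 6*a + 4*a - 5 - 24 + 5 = -a^2 + 10*a - 24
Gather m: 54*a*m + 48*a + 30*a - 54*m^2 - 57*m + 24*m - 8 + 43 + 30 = 78*a - 54*m^2 + m*(54*a - 33) + 65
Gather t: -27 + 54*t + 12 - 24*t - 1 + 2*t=32*t - 16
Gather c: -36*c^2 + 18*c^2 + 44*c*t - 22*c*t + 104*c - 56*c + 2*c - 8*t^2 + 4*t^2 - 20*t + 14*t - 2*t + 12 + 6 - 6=-18*c^2 + c*(22*t + 50) - 4*t^2 - 8*t + 12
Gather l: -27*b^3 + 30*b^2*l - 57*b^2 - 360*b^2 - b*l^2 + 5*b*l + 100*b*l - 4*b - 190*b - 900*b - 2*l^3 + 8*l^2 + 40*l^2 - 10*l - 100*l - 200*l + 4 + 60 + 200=-27*b^3 - 417*b^2 - 1094*b - 2*l^3 + l^2*(48 - b) + l*(30*b^2 + 105*b - 310) + 264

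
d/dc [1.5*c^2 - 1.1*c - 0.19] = 3.0*c - 1.1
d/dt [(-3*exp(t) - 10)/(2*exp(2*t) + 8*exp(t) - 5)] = (6*exp(2*t) + 40*exp(t) + 95)*exp(t)/(4*exp(4*t) + 32*exp(3*t) + 44*exp(2*t) - 80*exp(t) + 25)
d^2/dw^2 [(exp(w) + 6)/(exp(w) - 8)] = 14*(exp(w) + 8)*exp(w)/(exp(3*w) - 24*exp(2*w) + 192*exp(w) - 512)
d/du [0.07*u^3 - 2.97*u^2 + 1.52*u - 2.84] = 0.21*u^2 - 5.94*u + 1.52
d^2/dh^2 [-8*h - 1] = 0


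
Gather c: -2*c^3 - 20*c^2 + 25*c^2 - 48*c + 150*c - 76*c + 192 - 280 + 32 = -2*c^3 + 5*c^2 + 26*c - 56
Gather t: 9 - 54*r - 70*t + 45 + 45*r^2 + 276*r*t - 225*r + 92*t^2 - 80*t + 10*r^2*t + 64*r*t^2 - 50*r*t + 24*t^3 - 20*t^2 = 45*r^2 - 279*r + 24*t^3 + t^2*(64*r + 72) + t*(10*r^2 + 226*r - 150) + 54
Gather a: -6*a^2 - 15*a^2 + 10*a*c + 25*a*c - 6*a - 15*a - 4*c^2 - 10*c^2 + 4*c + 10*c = -21*a^2 + a*(35*c - 21) - 14*c^2 + 14*c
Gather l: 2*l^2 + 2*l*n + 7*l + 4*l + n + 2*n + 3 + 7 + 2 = 2*l^2 + l*(2*n + 11) + 3*n + 12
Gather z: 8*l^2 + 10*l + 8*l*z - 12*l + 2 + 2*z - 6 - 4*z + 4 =8*l^2 - 2*l + z*(8*l - 2)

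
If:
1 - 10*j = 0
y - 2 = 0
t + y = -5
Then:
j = 1/10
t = -7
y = 2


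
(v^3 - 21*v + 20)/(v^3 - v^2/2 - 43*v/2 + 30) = 2*(v - 1)/(2*v - 3)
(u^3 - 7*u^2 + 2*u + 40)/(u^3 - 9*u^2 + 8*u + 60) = (u - 4)/(u - 6)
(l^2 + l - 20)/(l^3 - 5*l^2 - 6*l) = (-l^2 - l + 20)/(l*(-l^2 + 5*l + 6))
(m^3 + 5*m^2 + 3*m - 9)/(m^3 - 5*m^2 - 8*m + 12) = (m^2 + 6*m + 9)/(m^2 - 4*m - 12)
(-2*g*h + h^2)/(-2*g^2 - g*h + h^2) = h/(g + h)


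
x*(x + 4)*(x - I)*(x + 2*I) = x^4 + 4*x^3 + I*x^3 + 2*x^2 + 4*I*x^2 + 8*x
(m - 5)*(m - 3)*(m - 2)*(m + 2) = m^4 - 8*m^3 + 11*m^2 + 32*m - 60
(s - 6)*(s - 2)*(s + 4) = s^3 - 4*s^2 - 20*s + 48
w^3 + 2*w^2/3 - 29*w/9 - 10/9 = (w - 5/3)*(w + 1/3)*(w + 2)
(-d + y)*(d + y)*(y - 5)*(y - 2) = -d^2*y^2 + 7*d^2*y - 10*d^2 + y^4 - 7*y^3 + 10*y^2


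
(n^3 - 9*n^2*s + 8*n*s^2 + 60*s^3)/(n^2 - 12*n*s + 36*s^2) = (-n^2 + 3*n*s + 10*s^2)/(-n + 6*s)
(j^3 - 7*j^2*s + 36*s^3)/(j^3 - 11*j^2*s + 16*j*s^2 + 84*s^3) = (-j + 3*s)/(-j + 7*s)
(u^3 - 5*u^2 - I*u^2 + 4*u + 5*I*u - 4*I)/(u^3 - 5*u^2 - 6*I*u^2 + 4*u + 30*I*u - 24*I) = (u - I)/(u - 6*I)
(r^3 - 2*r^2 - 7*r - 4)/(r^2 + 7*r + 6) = (r^2 - 3*r - 4)/(r + 6)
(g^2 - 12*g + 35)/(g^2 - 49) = (g - 5)/(g + 7)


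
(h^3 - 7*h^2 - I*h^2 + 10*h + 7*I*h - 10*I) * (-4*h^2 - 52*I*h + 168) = -4*h^5 + 28*h^4 - 48*I*h^4 + 76*h^3 + 336*I*h^3 - 812*h^2 - 648*I*h^2 + 1160*h + 1176*I*h - 1680*I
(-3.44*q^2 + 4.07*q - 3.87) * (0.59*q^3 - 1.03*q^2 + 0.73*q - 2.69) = -2.0296*q^5 + 5.9445*q^4 - 8.9866*q^3 + 16.2108*q^2 - 13.7734*q + 10.4103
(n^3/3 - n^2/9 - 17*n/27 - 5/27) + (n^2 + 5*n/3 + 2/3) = n^3/3 + 8*n^2/9 + 28*n/27 + 13/27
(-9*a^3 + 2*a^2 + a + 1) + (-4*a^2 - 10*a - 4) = -9*a^3 - 2*a^2 - 9*a - 3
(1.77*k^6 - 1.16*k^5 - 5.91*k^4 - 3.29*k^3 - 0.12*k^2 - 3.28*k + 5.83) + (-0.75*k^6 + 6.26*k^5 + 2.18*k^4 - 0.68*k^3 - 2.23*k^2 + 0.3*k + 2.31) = 1.02*k^6 + 5.1*k^5 - 3.73*k^4 - 3.97*k^3 - 2.35*k^2 - 2.98*k + 8.14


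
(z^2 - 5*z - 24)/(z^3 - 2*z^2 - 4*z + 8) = (z^2 - 5*z - 24)/(z^3 - 2*z^2 - 4*z + 8)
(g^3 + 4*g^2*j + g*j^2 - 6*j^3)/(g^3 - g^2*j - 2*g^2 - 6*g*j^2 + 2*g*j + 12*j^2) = (g^2 + 2*g*j - 3*j^2)/(g^2 - 3*g*j - 2*g + 6*j)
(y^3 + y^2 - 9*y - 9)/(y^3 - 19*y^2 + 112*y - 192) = (y^2 + 4*y + 3)/(y^2 - 16*y + 64)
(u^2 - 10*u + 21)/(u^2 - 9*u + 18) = (u - 7)/(u - 6)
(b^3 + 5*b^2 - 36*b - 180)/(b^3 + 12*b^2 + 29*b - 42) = (b^2 - b - 30)/(b^2 + 6*b - 7)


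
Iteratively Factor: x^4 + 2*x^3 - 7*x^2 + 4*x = (x + 4)*(x^3 - 2*x^2 + x) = (x - 1)*(x + 4)*(x^2 - x) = (x - 1)^2*(x + 4)*(x)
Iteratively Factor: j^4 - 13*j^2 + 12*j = (j + 4)*(j^3 - 4*j^2 + 3*j) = (j - 3)*(j + 4)*(j^2 - j) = (j - 3)*(j - 1)*(j + 4)*(j)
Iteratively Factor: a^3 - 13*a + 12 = (a + 4)*(a^2 - 4*a + 3) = (a - 3)*(a + 4)*(a - 1)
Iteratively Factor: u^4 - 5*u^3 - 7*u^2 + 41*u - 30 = (u - 1)*(u^3 - 4*u^2 - 11*u + 30) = (u - 5)*(u - 1)*(u^2 + u - 6) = (u - 5)*(u - 1)*(u + 3)*(u - 2)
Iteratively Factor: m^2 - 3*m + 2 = (m - 2)*(m - 1)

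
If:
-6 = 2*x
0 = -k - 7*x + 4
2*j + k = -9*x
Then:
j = 1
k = 25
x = -3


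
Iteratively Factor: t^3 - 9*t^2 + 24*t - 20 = (t - 2)*(t^2 - 7*t + 10) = (t - 2)^2*(t - 5)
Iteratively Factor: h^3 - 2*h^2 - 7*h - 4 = (h - 4)*(h^2 + 2*h + 1) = (h - 4)*(h + 1)*(h + 1)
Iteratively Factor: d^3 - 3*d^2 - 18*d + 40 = (d - 2)*(d^2 - d - 20) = (d - 5)*(d - 2)*(d + 4)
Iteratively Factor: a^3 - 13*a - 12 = (a + 1)*(a^2 - a - 12) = (a + 1)*(a + 3)*(a - 4)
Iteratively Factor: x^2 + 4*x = (x)*(x + 4)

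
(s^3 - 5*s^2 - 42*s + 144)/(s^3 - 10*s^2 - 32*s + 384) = (s - 3)/(s - 8)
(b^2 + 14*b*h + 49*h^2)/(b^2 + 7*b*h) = (b + 7*h)/b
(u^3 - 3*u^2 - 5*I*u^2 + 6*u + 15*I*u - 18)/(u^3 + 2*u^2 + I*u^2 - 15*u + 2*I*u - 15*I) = (u - 6*I)/(u + 5)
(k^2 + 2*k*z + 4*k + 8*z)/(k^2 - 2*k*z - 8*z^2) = (-k - 4)/(-k + 4*z)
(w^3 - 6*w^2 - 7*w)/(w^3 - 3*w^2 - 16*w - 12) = w*(w - 7)/(w^2 - 4*w - 12)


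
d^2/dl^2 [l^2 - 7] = 2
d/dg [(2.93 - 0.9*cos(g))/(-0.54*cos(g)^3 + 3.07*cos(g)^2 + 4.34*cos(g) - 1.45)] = (0.972*cos(g)^3 - 7.5096*cos(g)^2 + 17.9902*cos(g) + 11.4112)*sin(g)/(0.2916*cos(g)^6 - 3.3156*cos(g)^5 + 4.7377*cos(g)^4 + 28.2136*cos(g)^3 + 9.9326*cos(g)^2 - 12.586*cos(g) + 2.1025)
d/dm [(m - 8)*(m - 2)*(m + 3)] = 3*m^2 - 14*m - 14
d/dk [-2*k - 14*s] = -2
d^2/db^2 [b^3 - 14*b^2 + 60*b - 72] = 6*b - 28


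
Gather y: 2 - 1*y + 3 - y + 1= 6 - 2*y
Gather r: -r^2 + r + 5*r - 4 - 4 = -r^2 + 6*r - 8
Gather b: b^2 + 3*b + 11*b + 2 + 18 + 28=b^2 + 14*b + 48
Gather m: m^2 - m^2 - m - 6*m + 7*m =0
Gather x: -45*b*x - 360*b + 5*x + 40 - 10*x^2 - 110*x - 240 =-360*b - 10*x^2 + x*(-45*b - 105) - 200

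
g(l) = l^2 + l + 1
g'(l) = 2*l + 1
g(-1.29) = 1.37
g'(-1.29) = -1.58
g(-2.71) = 5.63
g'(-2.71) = -4.42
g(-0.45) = 0.75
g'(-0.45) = 0.10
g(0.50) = 1.75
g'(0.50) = 2.00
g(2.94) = 12.58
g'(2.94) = 6.88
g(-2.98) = 6.90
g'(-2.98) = -4.96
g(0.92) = 2.77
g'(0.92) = 2.84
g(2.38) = 9.04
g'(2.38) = 5.76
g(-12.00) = 133.00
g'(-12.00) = -23.00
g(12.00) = 157.00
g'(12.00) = 25.00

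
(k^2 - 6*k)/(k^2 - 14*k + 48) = k/(k - 8)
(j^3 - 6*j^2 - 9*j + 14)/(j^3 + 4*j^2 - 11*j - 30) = (j^2 - 8*j + 7)/(j^2 + 2*j - 15)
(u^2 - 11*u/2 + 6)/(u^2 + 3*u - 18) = (u^2 - 11*u/2 + 6)/(u^2 + 3*u - 18)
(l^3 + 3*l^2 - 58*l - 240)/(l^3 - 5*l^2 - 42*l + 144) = (l + 5)/(l - 3)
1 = 1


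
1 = 1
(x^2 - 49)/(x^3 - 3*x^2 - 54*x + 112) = (x - 7)/(x^2 - 10*x + 16)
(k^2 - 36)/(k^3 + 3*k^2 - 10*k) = (k^2 - 36)/(k*(k^2 + 3*k - 10))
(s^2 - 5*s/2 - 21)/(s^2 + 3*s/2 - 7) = (s - 6)/(s - 2)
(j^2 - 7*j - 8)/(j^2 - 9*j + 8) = (j + 1)/(j - 1)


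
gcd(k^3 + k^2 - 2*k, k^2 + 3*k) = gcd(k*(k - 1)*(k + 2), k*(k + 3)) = k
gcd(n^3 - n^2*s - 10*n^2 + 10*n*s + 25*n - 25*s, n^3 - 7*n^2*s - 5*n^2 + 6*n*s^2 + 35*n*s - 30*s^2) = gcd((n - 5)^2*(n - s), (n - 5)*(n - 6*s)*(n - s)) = -n^2 + n*s + 5*n - 5*s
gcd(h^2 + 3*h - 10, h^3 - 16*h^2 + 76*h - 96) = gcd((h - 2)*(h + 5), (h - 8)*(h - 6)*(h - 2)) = h - 2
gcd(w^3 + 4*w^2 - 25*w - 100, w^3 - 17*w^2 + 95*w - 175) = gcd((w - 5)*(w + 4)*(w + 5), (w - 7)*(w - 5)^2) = w - 5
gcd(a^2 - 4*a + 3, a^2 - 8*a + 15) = a - 3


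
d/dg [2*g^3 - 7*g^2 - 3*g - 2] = 6*g^2 - 14*g - 3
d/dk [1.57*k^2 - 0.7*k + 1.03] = 3.14*k - 0.7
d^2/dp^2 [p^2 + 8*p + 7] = 2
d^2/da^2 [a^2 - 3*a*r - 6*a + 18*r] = 2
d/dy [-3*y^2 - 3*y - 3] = -6*y - 3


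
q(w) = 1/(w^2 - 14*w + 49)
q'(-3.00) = 0.00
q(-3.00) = 0.01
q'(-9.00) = 0.00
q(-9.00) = 0.00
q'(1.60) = 0.01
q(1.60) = 0.03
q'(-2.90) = 0.00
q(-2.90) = 0.01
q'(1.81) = 0.01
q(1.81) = 0.04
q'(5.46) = 0.55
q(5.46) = 0.42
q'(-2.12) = 0.00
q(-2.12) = 0.01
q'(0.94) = 0.01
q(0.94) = 0.03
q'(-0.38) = 0.00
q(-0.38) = 0.02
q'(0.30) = 0.01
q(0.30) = 0.02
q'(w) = (14 - 2*w)/(w^2 - 14*w + 49)^2 = 2*(7 - w)/(w^2 - 14*w + 49)^2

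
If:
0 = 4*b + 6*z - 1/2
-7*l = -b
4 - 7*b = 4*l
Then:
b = 28/53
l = 4/53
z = -57/212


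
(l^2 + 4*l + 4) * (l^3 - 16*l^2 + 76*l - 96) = l^5 - 12*l^4 + 16*l^3 + 144*l^2 - 80*l - 384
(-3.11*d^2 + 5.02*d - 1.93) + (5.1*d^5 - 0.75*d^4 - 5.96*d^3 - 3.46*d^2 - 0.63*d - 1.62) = 5.1*d^5 - 0.75*d^4 - 5.96*d^3 - 6.57*d^2 + 4.39*d - 3.55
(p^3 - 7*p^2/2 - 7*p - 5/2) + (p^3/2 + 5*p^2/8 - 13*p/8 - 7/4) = 3*p^3/2 - 23*p^2/8 - 69*p/8 - 17/4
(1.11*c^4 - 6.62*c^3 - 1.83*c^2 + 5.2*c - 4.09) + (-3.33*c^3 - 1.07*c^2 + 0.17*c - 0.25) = 1.11*c^4 - 9.95*c^3 - 2.9*c^2 + 5.37*c - 4.34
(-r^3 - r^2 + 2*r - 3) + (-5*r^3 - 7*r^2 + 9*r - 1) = -6*r^3 - 8*r^2 + 11*r - 4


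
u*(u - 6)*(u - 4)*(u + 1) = u^4 - 9*u^3 + 14*u^2 + 24*u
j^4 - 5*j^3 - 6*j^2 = j^2*(j - 6)*(j + 1)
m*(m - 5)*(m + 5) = m^3 - 25*m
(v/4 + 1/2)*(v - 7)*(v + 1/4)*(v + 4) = v^4/4 - 3*v^3/16 - 137*v^2/16 - 129*v/8 - 7/2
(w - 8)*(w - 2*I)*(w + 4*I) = w^3 - 8*w^2 + 2*I*w^2 + 8*w - 16*I*w - 64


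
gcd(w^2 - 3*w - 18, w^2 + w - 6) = w + 3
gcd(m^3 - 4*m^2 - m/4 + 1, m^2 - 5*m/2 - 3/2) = m + 1/2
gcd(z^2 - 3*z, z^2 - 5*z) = z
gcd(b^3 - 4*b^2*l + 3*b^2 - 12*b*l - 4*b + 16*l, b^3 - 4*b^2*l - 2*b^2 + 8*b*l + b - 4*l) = b^2 - 4*b*l - b + 4*l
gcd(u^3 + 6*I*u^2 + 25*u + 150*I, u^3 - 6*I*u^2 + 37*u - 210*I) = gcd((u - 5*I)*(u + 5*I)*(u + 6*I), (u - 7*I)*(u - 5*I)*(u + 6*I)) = u^2 + I*u + 30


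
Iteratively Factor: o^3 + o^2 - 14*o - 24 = (o + 3)*(o^2 - 2*o - 8) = (o - 4)*(o + 3)*(o + 2)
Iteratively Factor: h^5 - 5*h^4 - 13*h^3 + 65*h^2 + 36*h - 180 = (h - 3)*(h^4 - 2*h^3 - 19*h^2 + 8*h + 60) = (h - 3)*(h - 2)*(h^3 - 19*h - 30) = (h - 3)*(h - 2)*(h + 2)*(h^2 - 2*h - 15) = (h - 5)*(h - 3)*(h - 2)*(h + 2)*(h + 3)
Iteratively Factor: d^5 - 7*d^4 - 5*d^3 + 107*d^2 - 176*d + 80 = (d + 4)*(d^4 - 11*d^3 + 39*d^2 - 49*d + 20) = (d - 4)*(d + 4)*(d^3 - 7*d^2 + 11*d - 5) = (d - 4)*(d - 1)*(d + 4)*(d^2 - 6*d + 5) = (d - 4)*(d - 1)^2*(d + 4)*(d - 5)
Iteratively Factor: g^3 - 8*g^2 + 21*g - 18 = (g - 3)*(g^2 - 5*g + 6) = (g - 3)*(g - 2)*(g - 3)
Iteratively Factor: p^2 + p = (p)*(p + 1)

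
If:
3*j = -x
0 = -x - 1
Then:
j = 1/3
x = -1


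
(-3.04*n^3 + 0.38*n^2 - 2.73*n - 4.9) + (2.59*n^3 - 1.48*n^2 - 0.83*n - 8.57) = -0.45*n^3 - 1.1*n^2 - 3.56*n - 13.47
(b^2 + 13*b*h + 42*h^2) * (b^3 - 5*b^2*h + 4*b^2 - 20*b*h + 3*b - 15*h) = b^5 + 8*b^4*h + 4*b^4 - 23*b^3*h^2 + 32*b^3*h + 3*b^3 - 210*b^2*h^3 - 92*b^2*h^2 + 24*b^2*h - 840*b*h^3 - 69*b*h^2 - 630*h^3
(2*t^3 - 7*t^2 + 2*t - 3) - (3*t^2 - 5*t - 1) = 2*t^3 - 10*t^2 + 7*t - 2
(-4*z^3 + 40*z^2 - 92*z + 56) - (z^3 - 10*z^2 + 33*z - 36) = -5*z^3 + 50*z^2 - 125*z + 92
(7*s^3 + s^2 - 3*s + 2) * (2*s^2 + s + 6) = 14*s^5 + 9*s^4 + 37*s^3 + 7*s^2 - 16*s + 12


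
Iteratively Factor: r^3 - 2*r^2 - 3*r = (r)*(r^2 - 2*r - 3) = r*(r + 1)*(r - 3)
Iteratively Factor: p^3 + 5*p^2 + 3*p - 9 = (p - 1)*(p^2 + 6*p + 9) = (p - 1)*(p + 3)*(p + 3)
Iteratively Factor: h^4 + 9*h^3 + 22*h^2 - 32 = (h + 4)*(h^3 + 5*h^2 + 2*h - 8) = (h + 4)^2*(h^2 + h - 2) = (h + 2)*(h + 4)^2*(h - 1)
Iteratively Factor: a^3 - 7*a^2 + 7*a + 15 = (a - 3)*(a^2 - 4*a - 5) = (a - 5)*(a - 3)*(a + 1)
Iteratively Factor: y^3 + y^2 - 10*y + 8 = (y - 1)*(y^2 + 2*y - 8) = (y - 2)*(y - 1)*(y + 4)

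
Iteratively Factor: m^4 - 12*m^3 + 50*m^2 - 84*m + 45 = (m - 5)*(m^3 - 7*m^2 + 15*m - 9) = (m - 5)*(m - 1)*(m^2 - 6*m + 9) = (m - 5)*(m - 3)*(m - 1)*(m - 3)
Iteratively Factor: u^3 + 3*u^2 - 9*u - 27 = (u + 3)*(u^2 - 9) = (u - 3)*(u + 3)*(u + 3)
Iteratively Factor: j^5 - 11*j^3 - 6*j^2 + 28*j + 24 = (j - 2)*(j^4 + 2*j^3 - 7*j^2 - 20*j - 12) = (j - 2)*(j + 1)*(j^3 + j^2 - 8*j - 12) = (j - 3)*(j - 2)*(j + 1)*(j^2 + 4*j + 4) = (j - 3)*(j - 2)*(j + 1)*(j + 2)*(j + 2)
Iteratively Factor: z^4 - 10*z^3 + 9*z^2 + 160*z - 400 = (z + 4)*(z^3 - 14*z^2 + 65*z - 100) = (z - 4)*(z + 4)*(z^2 - 10*z + 25) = (z - 5)*(z - 4)*(z + 4)*(z - 5)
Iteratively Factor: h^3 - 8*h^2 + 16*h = (h)*(h^2 - 8*h + 16) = h*(h - 4)*(h - 4)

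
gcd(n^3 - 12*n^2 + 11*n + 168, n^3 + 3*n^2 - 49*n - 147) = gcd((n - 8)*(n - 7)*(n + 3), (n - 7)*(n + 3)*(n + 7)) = n^2 - 4*n - 21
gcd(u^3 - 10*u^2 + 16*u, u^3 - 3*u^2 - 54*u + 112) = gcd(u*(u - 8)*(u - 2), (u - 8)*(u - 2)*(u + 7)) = u^2 - 10*u + 16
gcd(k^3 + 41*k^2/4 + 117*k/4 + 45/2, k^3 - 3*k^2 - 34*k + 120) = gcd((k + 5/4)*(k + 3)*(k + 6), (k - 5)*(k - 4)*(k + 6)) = k + 6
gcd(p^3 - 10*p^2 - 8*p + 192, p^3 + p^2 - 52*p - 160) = p^2 - 4*p - 32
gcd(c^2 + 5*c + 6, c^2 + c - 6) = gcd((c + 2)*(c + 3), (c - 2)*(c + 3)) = c + 3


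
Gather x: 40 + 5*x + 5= 5*x + 45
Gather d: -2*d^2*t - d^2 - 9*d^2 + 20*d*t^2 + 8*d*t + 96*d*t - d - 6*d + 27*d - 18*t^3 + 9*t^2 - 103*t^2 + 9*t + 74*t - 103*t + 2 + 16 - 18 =d^2*(-2*t - 10) + d*(20*t^2 + 104*t + 20) - 18*t^3 - 94*t^2 - 20*t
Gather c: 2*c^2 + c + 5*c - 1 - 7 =2*c^2 + 6*c - 8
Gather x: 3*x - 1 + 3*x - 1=6*x - 2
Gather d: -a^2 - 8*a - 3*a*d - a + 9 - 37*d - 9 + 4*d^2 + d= -a^2 - 9*a + 4*d^2 + d*(-3*a - 36)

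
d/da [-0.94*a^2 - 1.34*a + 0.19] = -1.88*a - 1.34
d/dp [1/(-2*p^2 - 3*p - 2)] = (4*p + 3)/(2*p^2 + 3*p + 2)^2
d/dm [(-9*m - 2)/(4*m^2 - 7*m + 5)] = (36*m^2 + 16*m - 59)/(16*m^4 - 56*m^3 + 89*m^2 - 70*m + 25)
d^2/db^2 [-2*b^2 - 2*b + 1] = -4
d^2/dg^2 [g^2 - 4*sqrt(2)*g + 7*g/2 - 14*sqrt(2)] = 2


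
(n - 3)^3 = n^3 - 9*n^2 + 27*n - 27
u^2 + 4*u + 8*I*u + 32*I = (u + 4)*(u + 8*I)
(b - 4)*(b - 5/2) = b^2 - 13*b/2 + 10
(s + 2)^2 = s^2 + 4*s + 4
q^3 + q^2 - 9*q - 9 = (q - 3)*(q + 1)*(q + 3)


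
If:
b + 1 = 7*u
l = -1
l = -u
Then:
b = 6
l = -1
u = 1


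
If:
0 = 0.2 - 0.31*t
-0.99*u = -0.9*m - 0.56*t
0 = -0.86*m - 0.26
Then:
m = -0.30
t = 0.65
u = 0.09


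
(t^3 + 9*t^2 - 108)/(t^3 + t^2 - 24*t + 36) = (t + 6)/(t - 2)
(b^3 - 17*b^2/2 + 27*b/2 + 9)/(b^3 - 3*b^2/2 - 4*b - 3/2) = (b - 6)/(b + 1)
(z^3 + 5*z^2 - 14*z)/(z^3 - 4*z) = (z + 7)/(z + 2)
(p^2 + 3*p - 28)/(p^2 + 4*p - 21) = (p - 4)/(p - 3)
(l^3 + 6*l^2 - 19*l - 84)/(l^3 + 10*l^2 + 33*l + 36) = (l^2 + 3*l - 28)/(l^2 + 7*l + 12)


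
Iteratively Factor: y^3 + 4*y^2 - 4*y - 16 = (y - 2)*(y^2 + 6*y + 8) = (y - 2)*(y + 4)*(y + 2)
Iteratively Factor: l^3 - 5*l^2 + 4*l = (l - 4)*(l^2 - l) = (l - 4)*(l - 1)*(l)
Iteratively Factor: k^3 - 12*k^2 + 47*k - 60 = (k - 4)*(k^2 - 8*k + 15) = (k - 4)*(k - 3)*(k - 5)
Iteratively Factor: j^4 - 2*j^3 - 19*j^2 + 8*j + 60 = (j + 3)*(j^3 - 5*j^2 - 4*j + 20) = (j - 2)*(j + 3)*(j^2 - 3*j - 10) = (j - 2)*(j + 2)*(j + 3)*(j - 5)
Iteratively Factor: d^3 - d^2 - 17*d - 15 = (d - 5)*(d^2 + 4*d + 3) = (d - 5)*(d + 1)*(d + 3)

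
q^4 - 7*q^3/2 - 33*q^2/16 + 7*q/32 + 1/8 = (q - 4)*(q - 1/4)*(q + 1/4)*(q + 1/2)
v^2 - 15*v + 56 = (v - 8)*(v - 7)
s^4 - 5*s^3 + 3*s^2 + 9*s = s*(s - 3)^2*(s + 1)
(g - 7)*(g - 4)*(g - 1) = g^3 - 12*g^2 + 39*g - 28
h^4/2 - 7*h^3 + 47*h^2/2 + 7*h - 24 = (h/2 + 1/2)*(h - 8)*(h - 6)*(h - 1)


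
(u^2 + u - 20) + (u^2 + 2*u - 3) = 2*u^2 + 3*u - 23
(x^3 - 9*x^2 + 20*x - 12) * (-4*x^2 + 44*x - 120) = -4*x^5 + 80*x^4 - 596*x^3 + 2008*x^2 - 2928*x + 1440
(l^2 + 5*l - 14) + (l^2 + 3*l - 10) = 2*l^2 + 8*l - 24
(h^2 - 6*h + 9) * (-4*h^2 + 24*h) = -4*h^4 + 48*h^3 - 180*h^2 + 216*h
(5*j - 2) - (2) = 5*j - 4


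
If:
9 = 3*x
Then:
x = 3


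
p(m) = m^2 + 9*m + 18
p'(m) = 2*m + 9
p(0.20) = 19.84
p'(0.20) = 9.40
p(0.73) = 25.10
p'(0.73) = 10.46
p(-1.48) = 6.87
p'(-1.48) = 6.04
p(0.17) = 19.56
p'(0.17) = 9.34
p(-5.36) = -1.51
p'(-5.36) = -1.72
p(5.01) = 88.19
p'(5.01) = 19.02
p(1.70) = 36.19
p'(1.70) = 12.40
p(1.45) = 33.15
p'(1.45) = 11.90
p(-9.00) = 18.00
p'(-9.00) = -9.00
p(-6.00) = 0.00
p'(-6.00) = -3.00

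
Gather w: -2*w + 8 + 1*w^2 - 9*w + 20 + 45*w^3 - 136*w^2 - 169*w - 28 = 45*w^3 - 135*w^2 - 180*w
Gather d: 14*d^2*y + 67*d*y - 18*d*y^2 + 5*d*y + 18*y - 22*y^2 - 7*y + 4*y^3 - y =14*d^2*y + d*(-18*y^2 + 72*y) + 4*y^3 - 22*y^2 + 10*y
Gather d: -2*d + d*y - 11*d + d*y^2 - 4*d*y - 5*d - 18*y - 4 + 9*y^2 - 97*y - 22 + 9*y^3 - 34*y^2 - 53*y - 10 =d*(y^2 - 3*y - 18) + 9*y^3 - 25*y^2 - 168*y - 36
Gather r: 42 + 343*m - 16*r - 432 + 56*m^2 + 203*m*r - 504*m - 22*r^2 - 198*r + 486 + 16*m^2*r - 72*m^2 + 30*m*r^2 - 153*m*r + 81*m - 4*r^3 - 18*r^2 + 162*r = -16*m^2 - 80*m - 4*r^3 + r^2*(30*m - 40) + r*(16*m^2 + 50*m - 52) + 96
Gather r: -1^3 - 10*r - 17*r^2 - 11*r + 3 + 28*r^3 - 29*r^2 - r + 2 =28*r^3 - 46*r^2 - 22*r + 4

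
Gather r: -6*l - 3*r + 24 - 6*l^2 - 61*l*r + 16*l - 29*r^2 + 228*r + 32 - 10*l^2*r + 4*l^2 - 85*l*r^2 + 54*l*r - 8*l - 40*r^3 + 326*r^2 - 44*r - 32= -2*l^2 + 2*l - 40*r^3 + r^2*(297 - 85*l) + r*(-10*l^2 - 7*l + 181) + 24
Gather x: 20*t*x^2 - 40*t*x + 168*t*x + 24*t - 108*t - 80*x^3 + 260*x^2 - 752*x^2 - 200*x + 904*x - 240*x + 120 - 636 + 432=-84*t - 80*x^3 + x^2*(20*t - 492) + x*(128*t + 464) - 84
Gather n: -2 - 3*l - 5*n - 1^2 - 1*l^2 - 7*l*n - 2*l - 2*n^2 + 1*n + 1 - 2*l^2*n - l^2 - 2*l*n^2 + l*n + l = -2*l^2 - 4*l + n^2*(-2*l - 2) + n*(-2*l^2 - 6*l - 4) - 2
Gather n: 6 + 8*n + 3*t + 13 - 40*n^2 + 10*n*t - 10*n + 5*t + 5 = -40*n^2 + n*(10*t - 2) + 8*t + 24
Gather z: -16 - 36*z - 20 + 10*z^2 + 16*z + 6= 10*z^2 - 20*z - 30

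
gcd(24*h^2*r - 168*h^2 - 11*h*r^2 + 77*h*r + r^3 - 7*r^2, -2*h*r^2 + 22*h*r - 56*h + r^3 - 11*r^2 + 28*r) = r - 7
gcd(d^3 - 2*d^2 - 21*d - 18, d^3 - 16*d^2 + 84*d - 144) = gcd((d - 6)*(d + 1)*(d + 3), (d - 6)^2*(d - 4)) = d - 6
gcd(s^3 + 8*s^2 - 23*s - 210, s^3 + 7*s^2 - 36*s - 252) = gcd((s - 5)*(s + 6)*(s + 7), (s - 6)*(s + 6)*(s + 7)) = s^2 + 13*s + 42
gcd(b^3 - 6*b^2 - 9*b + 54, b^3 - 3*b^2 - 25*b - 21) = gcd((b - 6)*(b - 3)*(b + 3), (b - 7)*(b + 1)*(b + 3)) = b + 3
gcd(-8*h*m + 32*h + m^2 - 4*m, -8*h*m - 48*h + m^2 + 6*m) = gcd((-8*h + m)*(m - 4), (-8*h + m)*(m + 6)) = 8*h - m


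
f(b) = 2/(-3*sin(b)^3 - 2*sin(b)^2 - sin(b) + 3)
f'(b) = 2*(9*sin(b)^2*cos(b) + 4*sin(b)*cos(b) + cos(b))/(-3*sin(b)^3 - 2*sin(b)^2 - sin(b) + 3)^2 = 2*(9*sin(b)^2 + 4*sin(b) + 1)*cos(b)/(3*sin(b)^3 + 2*sin(b)^2 + sin(b) - 3)^2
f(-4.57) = -0.70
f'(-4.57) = -0.48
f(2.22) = -3.44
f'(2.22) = -35.34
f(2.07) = -1.38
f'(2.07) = -5.21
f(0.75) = 4.56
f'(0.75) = 60.06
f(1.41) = -0.71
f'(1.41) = 0.55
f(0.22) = 0.75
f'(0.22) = 0.64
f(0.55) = 1.33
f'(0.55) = 4.19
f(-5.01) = -0.83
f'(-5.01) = 1.32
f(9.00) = 0.98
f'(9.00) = -1.83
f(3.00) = 0.71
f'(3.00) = -0.44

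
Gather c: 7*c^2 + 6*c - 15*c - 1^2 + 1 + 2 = 7*c^2 - 9*c + 2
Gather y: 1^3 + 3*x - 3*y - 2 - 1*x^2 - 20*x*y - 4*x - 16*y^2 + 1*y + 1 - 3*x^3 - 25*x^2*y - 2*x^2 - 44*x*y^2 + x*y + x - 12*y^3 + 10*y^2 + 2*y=-3*x^3 - 3*x^2 - 12*y^3 + y^2*(-44*x - 6) + y*(-25*x^2 - 19*x)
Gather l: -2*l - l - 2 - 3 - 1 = -3*l - 6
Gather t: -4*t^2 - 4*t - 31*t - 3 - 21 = -4*t^2 - 35*t - 24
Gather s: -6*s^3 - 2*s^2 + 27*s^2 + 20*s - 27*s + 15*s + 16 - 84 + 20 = -6*s^3 + 25*s^2 + 8*s - 48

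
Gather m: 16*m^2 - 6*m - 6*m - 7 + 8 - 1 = 16*m^2 - 12*m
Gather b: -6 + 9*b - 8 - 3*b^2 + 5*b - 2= -3*b^2 + 14*b - 16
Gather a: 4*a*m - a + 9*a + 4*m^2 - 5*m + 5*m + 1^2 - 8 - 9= a*(4*m + 8) + 4*m^2 - 16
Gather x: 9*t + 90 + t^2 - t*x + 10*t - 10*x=t^2 + 19*t + x*(-t - 10) + 90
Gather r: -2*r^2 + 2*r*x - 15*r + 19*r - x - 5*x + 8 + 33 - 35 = -2*r^2 + r*(2*x + 4) - 6*x + 6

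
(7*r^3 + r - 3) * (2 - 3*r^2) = -21*r^5 + 11*r^3 + 9*r^2 + 2*r - 6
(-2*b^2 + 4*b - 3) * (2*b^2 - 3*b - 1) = -4*b^4 + 14*b^3 - 16*b^2 + 5*b + 3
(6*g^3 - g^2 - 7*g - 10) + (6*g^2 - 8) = 6*g^3 + 5*g^2 - 7*g - 18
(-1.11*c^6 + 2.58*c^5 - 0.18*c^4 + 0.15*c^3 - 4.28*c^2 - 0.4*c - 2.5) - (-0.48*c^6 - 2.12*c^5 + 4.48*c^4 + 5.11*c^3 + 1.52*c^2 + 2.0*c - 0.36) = -0.63*c^6 + 4.7*c^5 - 4.66*c^4 - 4.96*c^3 - 5.8*c^2 - 2.4*c - 2.14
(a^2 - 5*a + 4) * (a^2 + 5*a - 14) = a^4 - 35*a^2 + 90*a - 56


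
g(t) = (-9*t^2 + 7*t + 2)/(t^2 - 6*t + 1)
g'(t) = (6 - 2*t)*(-9*t^2 + 7*t + 2)/(t^2 - 6*t + 1)^2 + (7 - 18*t)/(t^2 - 6*t + 1)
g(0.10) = 6.37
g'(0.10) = 102.74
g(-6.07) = -5.01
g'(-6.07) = 0.34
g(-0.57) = -1.04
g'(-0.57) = 2.08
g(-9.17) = -5.85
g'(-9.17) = 0.21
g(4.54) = 26.96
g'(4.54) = 28.03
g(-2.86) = -3.48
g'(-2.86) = 0.67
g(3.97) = 15.87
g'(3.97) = 13.49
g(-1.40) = -2.24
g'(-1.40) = 1.10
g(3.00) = 7.25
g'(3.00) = 5.88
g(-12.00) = -6.35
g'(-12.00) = 0.15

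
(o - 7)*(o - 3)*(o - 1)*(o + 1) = o^4 - 10*o^3 + 20*o^2 + 10*o - 21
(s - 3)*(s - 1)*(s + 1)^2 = s^4 - 2*s^3 - 4*s^2 + 2*s + 3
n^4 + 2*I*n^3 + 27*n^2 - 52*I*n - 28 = (n - 2*I)^2*(n - I)*(n + 7*I)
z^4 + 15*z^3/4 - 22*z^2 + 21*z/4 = z*(z - 3)*(z - 1/4)*(z + 7)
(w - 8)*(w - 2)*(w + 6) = w^3 - 4*w^2 - 44*w + 96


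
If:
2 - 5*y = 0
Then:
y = 2/5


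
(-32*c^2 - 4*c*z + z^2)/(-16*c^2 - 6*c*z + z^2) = (4*c + z)/(2*c + z)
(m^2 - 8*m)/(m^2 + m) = (m - 8)/(m + 1)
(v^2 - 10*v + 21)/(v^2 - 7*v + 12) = (v - 7)/(v - 4)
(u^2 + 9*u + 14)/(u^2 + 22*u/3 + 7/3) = 3*(u + 2)/(3*u + 1)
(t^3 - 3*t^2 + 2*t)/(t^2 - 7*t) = (t^2 - 3*t + 2)/(t - 7)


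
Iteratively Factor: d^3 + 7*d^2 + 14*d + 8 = (d + 4)*(d^2 + 3*d + 2) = (d + 1)*(d + 4)*(d + 2)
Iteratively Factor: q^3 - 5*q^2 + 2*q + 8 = (q - 2)*(q^2 - 3*q - 4) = (q - 4)*(q - 2)*(q + 1)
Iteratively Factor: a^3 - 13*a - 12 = (a + 3)*(a^2 - 3*a - 4) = (a + 1)*(a + 3)*(a - 4)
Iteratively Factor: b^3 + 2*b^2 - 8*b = (b + 4)*(b^2 - 2*b) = b*(b + 4)*(b - 2)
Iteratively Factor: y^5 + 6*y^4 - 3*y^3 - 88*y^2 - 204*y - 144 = (y + 2)*(y^4 + 4*y^3 - 11*y^2 - 66*y - 72) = (y + 2)*(y + 3)*(y^3 + y^2 - 14*y - 24) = (y - 4)*(y + 2)*(y + 3)*(y^2 + 5*y + 6) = (y - 4)*(y + 2)^2*(y + 3)*(y + 3)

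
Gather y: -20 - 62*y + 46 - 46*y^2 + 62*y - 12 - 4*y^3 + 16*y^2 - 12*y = -4*y^3 - 30*y^2 - 12*y + 14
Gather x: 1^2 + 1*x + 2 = x + 3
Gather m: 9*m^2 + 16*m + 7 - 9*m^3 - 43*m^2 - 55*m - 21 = -9*m^3 - 34*m^2 - 39*m - 14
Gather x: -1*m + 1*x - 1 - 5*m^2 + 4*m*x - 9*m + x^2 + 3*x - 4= -5*m^2 - 10*m + x^2 + x*(4*m + 4) - 5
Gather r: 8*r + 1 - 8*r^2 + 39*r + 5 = -8*r^2 + 47*r + 6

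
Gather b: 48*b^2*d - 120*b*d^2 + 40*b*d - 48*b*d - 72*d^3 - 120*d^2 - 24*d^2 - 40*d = 48*b^2*d + b*(-120*d^2 - 8*d) - 72*d^3 - 144*d^2 - 40*d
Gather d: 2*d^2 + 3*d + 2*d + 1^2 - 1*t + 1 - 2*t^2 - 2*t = 2*d^2 + 5*d - 2*t^2 - 3*t + 2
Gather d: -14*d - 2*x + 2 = -14*d - 2*x + 2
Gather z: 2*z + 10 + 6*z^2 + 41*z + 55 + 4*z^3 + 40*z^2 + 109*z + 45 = 4*z^3 + 46*z^2 + 152*z + 110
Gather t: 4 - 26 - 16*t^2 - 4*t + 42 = -16*t^2 - 4*t + 20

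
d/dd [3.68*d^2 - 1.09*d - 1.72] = 7.36*d - 1.09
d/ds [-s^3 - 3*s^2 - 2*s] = -3*s^2 - 6*s - 2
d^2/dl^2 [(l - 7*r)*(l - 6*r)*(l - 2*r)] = 6*l - 30*r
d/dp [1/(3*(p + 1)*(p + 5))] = 2*(-p - 3)/(3*(p^4 + 12*p^3 + 46*p^2 + 60*p + 25))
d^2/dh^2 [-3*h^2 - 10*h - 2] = -6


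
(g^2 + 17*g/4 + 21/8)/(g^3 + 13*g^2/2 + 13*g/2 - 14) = (g + 3/4)/(g^2 + 3*g - 4)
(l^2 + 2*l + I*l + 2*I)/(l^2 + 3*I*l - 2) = (l + 2)/(l + 2*I)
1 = 1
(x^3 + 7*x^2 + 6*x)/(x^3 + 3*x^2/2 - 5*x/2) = 2*(x^2 + 7*x + 6)/(2*x^2 + 3*x - 5)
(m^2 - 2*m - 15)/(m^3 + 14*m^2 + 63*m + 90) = (m - 5)/(m^2 + 11*m + 30)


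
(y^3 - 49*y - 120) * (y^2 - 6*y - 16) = y^5 - 6*y^4 - 65*y^3 + 174*y^2 + 1504*y + 1920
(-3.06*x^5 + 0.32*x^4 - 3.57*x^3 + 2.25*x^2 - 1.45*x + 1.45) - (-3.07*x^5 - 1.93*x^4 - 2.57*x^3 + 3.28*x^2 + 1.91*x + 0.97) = 0.00999999999999979*x^5 + 2.25*x^4 - 1.0*x^3 - 1.03*x^2 - 3.36*x + 0.48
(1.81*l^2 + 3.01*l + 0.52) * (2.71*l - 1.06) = 4.9051*l^3 + 6.2385*l^2 - 1.7814*l - 0.5512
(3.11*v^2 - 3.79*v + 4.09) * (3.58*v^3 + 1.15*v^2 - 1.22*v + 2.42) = 11.1338*v^5 - 9.9917*v^4 + 6.4895*v^3 + 16.8535*v^2 - 14.1616*v + 9.8978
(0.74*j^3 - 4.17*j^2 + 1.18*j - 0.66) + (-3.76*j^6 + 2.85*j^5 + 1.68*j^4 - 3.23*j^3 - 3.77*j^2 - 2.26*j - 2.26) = -3.76*j^6 + 2.85*j^5 + 1.68*j^4 - 2.49*j^3 - 7.94*j^2 - 1.08*j - 2.92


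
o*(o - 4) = o^2 - 4*o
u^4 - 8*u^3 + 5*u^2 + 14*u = u*(u - 7)*(u - 2)*(u + 1)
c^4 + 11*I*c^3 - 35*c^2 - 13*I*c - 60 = (c - I)*(c + 3*I)*(c + 4*I)*(c + 5*I)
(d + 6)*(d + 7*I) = d^2 + 6*d + 7*I*d + 42*I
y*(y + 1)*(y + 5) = y^3 + 6*y^2 + 5*y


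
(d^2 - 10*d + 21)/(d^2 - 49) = (d - 3)/(d + 7)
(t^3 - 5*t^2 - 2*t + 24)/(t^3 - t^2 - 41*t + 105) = (t^2 - 2*t - 8)/(t^2 + 2*t - 35)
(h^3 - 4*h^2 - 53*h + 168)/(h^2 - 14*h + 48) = (h^2 + 4*h - 21)/(h - 6)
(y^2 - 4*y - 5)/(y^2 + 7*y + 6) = (y - 5)/(y + 6)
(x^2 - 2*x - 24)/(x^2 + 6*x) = (x^2 - 2*x - 24)/(x*(x + 6))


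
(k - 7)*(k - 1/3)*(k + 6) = k^3 - 4*k^2/3 - 125*k/3 + 14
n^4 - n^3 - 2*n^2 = n^2*(n - 2)*(n + 1)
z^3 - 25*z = z*(z - 5)*(z + 5)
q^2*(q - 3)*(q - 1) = q^4 - 4*q^3 + 3*q^2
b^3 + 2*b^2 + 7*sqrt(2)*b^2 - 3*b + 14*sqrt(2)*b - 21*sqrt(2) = (b - 1)*(b + 3)*(b + 7*sqrt(2))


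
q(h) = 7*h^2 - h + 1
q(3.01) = 61.41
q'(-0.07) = -1.98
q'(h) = 14*h - 1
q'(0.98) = 12.72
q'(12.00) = 167.00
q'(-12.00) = -169.00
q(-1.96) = 29.85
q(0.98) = 6.74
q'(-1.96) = -28.44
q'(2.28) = 30.92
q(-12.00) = 1021.00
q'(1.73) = 23.22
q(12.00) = 997.00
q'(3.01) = 41.14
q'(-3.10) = -44.40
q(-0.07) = 1.10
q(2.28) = 35.11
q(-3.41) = 85.81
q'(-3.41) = -48.74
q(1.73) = 20.22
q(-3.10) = 71.37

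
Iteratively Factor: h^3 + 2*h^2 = (h)*(h^2 + 2*h) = h^2*(h + 2)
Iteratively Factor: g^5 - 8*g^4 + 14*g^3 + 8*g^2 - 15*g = (g - 5)*(g^4 - 3*g^3 - g^2 + 3*g) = (g - 5)*(g - 3)*(g^3 - g) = (g - 5)*(g - 3)*(g + 1)*(g^2 - g) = g*(g - 5)*(g - 3)*(g + 1)*(g - 1)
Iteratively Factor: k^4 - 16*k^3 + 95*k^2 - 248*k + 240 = (k - 5)*(k^3 - 11*k^2 + 40*k - 48) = (k - 5)*(k - 4)*(k^2 - 7*k + 12) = (k - 5)*(k - 4)^2*(k - 3)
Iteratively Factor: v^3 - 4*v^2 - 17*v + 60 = (v - 5)*(v^2 + v - 12) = (v - 5)*(v + 4)*(v - 3)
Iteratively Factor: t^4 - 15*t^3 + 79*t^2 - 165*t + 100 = (t - 5)*(t^3 - 10*t^2 + 29*t - 20) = (t - 5)^2*(t^2 - 5*t + 4) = (t - 5)^2*(t - 1)*(t - 4)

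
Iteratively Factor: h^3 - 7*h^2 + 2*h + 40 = (h - 5)*(h^2 - 2*h - 8) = (h - 5)*(h - 4)*(h + 2)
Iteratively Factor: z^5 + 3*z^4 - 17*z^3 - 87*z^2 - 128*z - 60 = (z - 5)*(z^4 + 8*z^3 + 23*z^2 + 28*z + 12) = (z - 5)*(z + 2)*(z^3 + 6*z^2 + 11*z + 6) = (z - 5)*(z + 2)^2*(z^2 + 4*z + 3) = (z - 5)*(z + 2)^2*(z + 3)*(z + 1)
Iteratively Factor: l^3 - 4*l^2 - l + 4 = (l - 1)*(l^2 - 3*l - 4) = (l - 1)*(l + 1)*(l - 4)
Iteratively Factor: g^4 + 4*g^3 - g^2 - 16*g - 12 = (g + 2)*(g^3 + 2*g^2 - 5*g - 6) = (g + 1)*(g + 2)*(g^2 + g - 6) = (g + 1)*(g + 2)*(g + 3)*(g - 2)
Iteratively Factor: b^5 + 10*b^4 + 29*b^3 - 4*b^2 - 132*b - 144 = (b + 3)*(b^4 + 7*b^3 + 8*b^2 - 28*b - 48) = (b + 2)*(b + 3)*(b^3 + 5*b^2 - 2*b - 24) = (b + 2)*(b + 3)^2*(b^2 + 2*b - 8) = (b + 2)*(b + 3)^2*(b + 4)*(b - 2)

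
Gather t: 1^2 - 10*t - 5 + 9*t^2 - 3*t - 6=9*t^2 - 13*t - 10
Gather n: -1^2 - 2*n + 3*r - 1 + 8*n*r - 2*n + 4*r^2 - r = n*(8*r - 4) + 4*r^2 + 2*r - 2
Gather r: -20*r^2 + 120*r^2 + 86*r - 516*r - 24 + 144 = 100*r^2 - 430*r + 120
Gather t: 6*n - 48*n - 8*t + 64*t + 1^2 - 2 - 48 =-42*n + 56*t - 49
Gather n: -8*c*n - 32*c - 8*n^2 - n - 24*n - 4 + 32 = -32*c - 8*n^2 + n*(-8*c - 25) + 28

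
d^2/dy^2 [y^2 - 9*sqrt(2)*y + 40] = 2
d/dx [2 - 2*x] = -2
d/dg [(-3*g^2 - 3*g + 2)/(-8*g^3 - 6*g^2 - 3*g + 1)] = 3*(-8*g^4 - 16*g^3 + 13*g^2 + 6*g + 1)/(64*g^6 + 96*g^5 + 84*g^4 + 20*g^3 - 3*g^2 - 6*g + 1)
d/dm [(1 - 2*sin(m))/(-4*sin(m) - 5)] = 14*cos(m)/(4*sin(m) + 5)^2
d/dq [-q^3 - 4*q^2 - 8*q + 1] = -3*q^2 - 8*q - 8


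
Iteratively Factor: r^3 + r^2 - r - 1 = (r + 1)*(r^2 - 1) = (r - 1)*(r + 1)*(r + 1)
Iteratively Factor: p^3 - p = (p)*(p^2 - 1) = p*(p - 1)*(p + 1)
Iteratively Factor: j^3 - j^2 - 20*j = (j + 4)*(j^2 - 5*j) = j*(j + 4)*(j - 5)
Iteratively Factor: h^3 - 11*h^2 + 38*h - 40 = (h - 2)*(h^2 - 9*h + 20) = (h - 5)*(h - 2)*(h - 4)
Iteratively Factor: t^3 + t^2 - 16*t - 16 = (t + 1)*(t^2 - 16) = (t - 4)*(t + 1)*(t + 4)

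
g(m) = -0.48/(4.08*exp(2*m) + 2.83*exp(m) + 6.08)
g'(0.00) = 0.03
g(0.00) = -0.04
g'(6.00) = 0.00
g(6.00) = 0.00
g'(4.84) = 0.00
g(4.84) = -0.00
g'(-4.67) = 0.00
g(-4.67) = -0.08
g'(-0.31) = 0.03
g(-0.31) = -0.05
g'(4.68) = 0.00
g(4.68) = -0.00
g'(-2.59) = 0.00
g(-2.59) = -0.08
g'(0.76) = 0.02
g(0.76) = -0.02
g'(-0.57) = 0.03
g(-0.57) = -0.05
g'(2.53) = 0.00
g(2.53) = -0.00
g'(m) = -0.48*(-8.16*exp(2*m) - 2.83*exp(m))/(4.08*exp(2*m) + 2.83*exp(m) + 6.08)^2 = (3.9168*exp(m) + 1.3584)*exp(m)/(4.08*exp(2*m) + 2.83*exp(m) + 6.08)^2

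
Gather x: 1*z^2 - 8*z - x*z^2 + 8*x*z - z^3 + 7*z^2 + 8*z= x*(-z^2 + 8*z) - z^3 + 8*z^2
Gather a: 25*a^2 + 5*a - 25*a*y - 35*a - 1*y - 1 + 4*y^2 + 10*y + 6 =25*a^2 + a*(-25*y - 30) + 4*y^2 + 9*y + 5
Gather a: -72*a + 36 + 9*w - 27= -72*a + 9*w + 9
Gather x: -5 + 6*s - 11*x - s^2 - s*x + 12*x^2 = -s^2 + 6*s + 12*x^2 + x*(-s - 11) - 5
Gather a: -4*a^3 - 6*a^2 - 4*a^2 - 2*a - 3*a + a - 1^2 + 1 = -4*a^3 - 10*a^2 - 4*a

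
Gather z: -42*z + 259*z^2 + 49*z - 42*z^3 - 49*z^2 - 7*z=-42*z^3 + 210*z^2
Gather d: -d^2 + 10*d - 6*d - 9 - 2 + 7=-d^2 + 4*d - 4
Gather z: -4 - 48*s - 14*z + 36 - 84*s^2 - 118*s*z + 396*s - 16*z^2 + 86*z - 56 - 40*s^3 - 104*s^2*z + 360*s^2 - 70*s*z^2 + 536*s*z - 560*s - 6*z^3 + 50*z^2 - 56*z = -40*s^3 + 276*s^2 - 212*s - 6*z^3 + z^2*(34 - 70*s) + z*(-104*s^2 + 418*s + 16) - 24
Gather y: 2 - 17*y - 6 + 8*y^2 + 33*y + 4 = 8*y^2 + 16*y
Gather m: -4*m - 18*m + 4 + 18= 22 - 22*m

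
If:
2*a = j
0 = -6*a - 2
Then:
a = -1/3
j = -2/3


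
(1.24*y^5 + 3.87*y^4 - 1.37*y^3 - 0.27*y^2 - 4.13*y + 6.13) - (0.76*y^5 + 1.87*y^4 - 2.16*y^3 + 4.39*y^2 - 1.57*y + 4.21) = 0.48*y^5 + 2.0*y^4 + 0.79*y^3 - 4.66*y^2 - 2.56*y + 1.92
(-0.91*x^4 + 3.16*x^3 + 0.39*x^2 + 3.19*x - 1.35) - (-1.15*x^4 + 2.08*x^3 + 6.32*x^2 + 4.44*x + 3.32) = 0.24*x^4 + 1.08*x^3 - 5.93*x^2 - 1.25*x - 4.67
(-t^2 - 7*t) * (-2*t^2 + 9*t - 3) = 2*t^4 + 5*t^3 - 60*t^2 + 21*t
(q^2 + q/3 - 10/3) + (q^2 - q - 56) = 2*q^2 - 2*q/3 - 178/3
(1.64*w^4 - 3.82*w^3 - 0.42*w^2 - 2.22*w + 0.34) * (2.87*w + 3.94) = 4.7068*w^5 - 4.5018*w^4 - 16.2562*w^3 - 8.0262*w^2 - 7.771*w + 1.3396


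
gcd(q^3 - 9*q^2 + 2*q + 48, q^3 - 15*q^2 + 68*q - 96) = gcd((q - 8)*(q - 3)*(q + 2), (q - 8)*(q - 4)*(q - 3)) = q^2 - 11*q + 24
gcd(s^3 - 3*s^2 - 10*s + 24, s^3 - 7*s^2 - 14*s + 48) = s^2 + s - 6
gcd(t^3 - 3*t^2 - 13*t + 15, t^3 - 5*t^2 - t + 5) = t^2 - 6*t + 5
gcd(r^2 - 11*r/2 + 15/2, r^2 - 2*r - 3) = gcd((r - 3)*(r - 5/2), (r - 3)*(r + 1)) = r - 3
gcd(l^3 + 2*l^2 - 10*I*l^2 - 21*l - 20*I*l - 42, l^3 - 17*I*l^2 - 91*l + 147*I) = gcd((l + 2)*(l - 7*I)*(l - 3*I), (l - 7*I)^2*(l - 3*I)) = l^2 - 10*I*l - 21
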